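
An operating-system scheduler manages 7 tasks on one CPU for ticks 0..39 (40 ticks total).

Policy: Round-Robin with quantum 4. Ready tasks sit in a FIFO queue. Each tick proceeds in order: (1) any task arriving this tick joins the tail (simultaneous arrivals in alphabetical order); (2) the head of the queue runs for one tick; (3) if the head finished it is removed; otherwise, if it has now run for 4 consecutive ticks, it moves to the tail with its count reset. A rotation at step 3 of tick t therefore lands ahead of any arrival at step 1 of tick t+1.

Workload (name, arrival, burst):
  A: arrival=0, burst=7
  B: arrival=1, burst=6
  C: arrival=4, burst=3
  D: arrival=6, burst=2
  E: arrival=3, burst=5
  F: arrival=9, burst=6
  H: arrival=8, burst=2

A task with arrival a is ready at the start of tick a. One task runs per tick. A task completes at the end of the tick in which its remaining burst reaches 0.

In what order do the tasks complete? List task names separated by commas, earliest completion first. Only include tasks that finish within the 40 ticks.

t=0: queue=[A] q_used=0 → run A
t=1: queue=[A,B] q_used=1 → run A
t=2: queue=[A,B] q_used=2 → run A
t=3: queue=[A,B,E] q_used=3 → run A
t=4: queue=[B,E,A,C] q_used=0 → run B
t=5: queue=[B,E,A,C] q_used=1 → run B
t=6: queue=[B,E,A,C,D] q_used=2 → run B
t=7: queue=[B,E,A,C,D] q_used=3 → run B
t=8: queue=[E,A,C,D,B,H] q_used=0 → run E
t=9: queue=[E,A,C,D,B,H,F] q_used=1 → run E
t=10: queue=[E,A,C,D,B,H,F] q_used=2 → run E
t=11: queue=[E,A,C,D,B,H,F] q_used=3 → run E
t=12: queue=[A,C,D,B,H,F,E] q_used=0 → run A
t=13: queue=[A,C,D,B,H,F,E] q_used=1 → run A
t=14: queue=[A,C,D,B,H,F,E] q_used=2 → run A
t=15: queue=[C,D,B,H,F,E] q_used=0 → run C
t=16: queue=[C,D,B,H,F,E] q_used=1 → run C
t=17: queue=[C,D,B,H,F,E] q_used=2 → run C
t=18: queue=[D,B,H,F,E] q_used=0 → run D
t=19: queue=[D,B,H,F,E] q_used=1 → run D
t=20: queue=[B,H,F,E] q_used=0 → run B
t=21: queue=[B,H,F,E] q_used=1 → run B
t=22: queue=[H,F,E] q_used=0 → run H
t=23: queue=[H,F,E] q_used=1 → run H
t=24: queue=[F,E] q_used=0 → run F
t=25: queue=[F,E] q_used=1 → run F
t=26: queue=[F,E] q_used=2 → run F
t=27: queue=[F,E] q_used=3 → run F
t=28: queue=[E,F] q_used=0 → run E
t=29: queue=[F] q_used=0 → run F
t=30: queue=[F] q_used=1 → run F
t=31: (idle)
t=32: (idle)
t=33: (idle)
t=34: (idle)
t=35: (idle)
t=36: (idle)
t=37: (idle)
t=38: (idle)
t=39: (idle)

completion order = A, C, D, B, H, E, F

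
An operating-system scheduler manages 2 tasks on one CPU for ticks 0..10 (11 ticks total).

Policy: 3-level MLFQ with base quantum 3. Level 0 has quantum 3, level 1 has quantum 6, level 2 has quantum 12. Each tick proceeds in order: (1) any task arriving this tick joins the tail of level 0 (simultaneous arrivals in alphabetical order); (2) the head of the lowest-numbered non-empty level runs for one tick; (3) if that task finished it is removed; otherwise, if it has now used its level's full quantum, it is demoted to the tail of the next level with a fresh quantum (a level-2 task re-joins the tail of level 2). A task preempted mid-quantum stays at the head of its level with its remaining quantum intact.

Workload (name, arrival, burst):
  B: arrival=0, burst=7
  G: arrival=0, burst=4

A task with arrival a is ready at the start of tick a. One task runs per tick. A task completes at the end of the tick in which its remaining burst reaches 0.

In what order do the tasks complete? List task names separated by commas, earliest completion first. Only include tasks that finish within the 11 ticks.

completion order = B, G

t=0: L0/L1/L2 = BG/-/- → run B
t=1: L0/L1/L2 = BG/-/- → run B
t=2: L0/L1/L2 = BG/-/- → run B
t=3: L0/L1/L2 = G/B/- → run G
t=4: L0/L1/L2 = G/B/- → run G
t=5: L0/L1/L2 = G/B/- → run G
t=6: L0/L1/L2 = -/BG/- → run B
t=7: L0/L1/L2 = -/BG/- → run B
t=8: L0/L1/L2 = -/BG/- → run B
t=9: L0/L1/L2 = -/BG/- → run B
t=10: L0/L1/L2 = -/G/- → run G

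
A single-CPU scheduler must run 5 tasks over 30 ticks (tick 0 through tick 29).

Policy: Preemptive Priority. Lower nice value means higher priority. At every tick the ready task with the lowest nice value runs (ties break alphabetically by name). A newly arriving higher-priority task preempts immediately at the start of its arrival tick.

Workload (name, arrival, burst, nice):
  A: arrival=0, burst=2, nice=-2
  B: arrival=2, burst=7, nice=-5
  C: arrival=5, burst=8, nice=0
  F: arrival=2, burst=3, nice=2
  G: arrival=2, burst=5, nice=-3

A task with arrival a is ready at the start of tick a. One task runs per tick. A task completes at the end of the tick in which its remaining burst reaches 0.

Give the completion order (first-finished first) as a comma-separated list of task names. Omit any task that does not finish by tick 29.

completion order = A, B, G, C, F

t=0: ready={A} → run A
t=1: ready={A} → run A
t=2: ready={B,F,G} → run B
t=3: ready={B,F,G} → run B
t=4: ready={B,F,G} → run B
t=5: ready={B,C,F,G} → run B
t=6: ready={B,C,F,G} → run B
t=7: ready={B,C,F,G} → run B
t=8: ready={B,C,F,G} → run B
t=9: ready={C,F,G} → run G
t=10: ready={C,F,G} → run G
t=11: ready={C,F,G} → run G
t=12: ready={C,F,G} → run G
t=13: ready={C,F,G} → run G
t=14: ready={C,F} → run C
t=15: ready={C,F} → run C
t=16: ready={C,F} → run C
t=17: ready={C,F} → run C
t=18: ready={C,F} → run C
t=19: ready={C,F} → run C
t=20: ready={C,F} → run C
t=21: ready={C,F} → run C
t=22: ready={F} → run F
t=23: ready={F} → run F
t=24: ready={F} → run F
t=25: (idle)
t=26: (idle)
t=27: (idle)
t=28: (idle)
t=29: (idle)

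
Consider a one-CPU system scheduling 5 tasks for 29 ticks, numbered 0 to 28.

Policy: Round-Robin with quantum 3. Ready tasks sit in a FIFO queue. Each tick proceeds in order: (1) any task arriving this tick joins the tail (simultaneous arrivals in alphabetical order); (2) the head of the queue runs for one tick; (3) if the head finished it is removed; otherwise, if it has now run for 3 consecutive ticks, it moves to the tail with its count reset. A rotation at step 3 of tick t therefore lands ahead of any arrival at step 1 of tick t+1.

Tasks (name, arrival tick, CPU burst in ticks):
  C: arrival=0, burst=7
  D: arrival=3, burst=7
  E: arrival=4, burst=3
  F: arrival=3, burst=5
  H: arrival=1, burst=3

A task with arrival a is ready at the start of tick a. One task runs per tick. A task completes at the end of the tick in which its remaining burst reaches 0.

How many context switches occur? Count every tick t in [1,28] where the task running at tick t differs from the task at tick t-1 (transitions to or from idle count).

t=0: queue=[C] q_used=0 → run C
t=1: queue=[C,H] q_used=1 → run C
t=2: queue=[C,H] q_used=2 → run C
t=3: queue=[H,C,D,F] q_used=0 → run H
t=4: queue=[H,C,D,F,E] q_used=1 → run H
t=5: queue=[H,C,D,F,E] q_used=2 → run H
t=6: queue=[C,D,F,E] q_used=0 → run C
t=7: queue=[C,D,F,E] q_used=1 → run C
t=8: queue=[C,D,F,E] q_used=2 → run C
t=9: queue=[D,F,E,C] q_used=0 → run D
t=10: queue=[D,F,E,C] q_used=1 → run D
t=11: queue=[D,F,E,C] q_used=2 → run D
t=12: queue=[F,E,C,D] q_used=0 → run F
t=13: queue=[F,E,C,D] q_used=1 → run F
t=14: queue=[F,E,C,D] q_used=2 → run F
t=15: queue=[E,C,D,F] q_used=0 → run E
t=16: queue=[E,C,D,F] q_used=1 → run E
t=17: queue=[E,C,D,F] q_used=2 → run E
t=18: queue=[C,D,F] q_used=0 → run C
t=19: queue=[D,F] q_used=0 → run D
t=20: queue=[D,F] q_used=1 → run D
t=21: queue=[D,F] q_used=2 → run D
t=22: queue=[F,D] q_used=0 → run F
t=23: queue=[F,D] q_used=1 → run F
t=24: queue=[D] q_used=0 → run D
t=25: (idle)
t=26: (idle)
t=27: (idle)
t=28: (idle)

context switches = 10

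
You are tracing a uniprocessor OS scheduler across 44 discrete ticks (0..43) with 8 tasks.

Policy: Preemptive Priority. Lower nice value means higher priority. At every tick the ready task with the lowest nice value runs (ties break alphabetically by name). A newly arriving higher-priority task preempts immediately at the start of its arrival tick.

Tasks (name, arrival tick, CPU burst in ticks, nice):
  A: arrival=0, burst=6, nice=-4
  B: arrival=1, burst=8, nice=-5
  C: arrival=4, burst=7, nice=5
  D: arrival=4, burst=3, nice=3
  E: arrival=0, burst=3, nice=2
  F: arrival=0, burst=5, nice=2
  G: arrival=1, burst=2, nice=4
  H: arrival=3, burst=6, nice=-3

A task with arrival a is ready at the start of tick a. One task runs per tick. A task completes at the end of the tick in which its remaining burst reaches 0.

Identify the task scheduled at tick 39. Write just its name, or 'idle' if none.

running at tick 39 = C

t=0: ready={A,E,F} → run A
t=1: ready={A,B,E,F,G} → run B
t=2: ready={A,B,E,F,G} → run B
t=3: ready={A,B,E,F,G,H} → run B
t=4: ready={A,B,C,D,E,F,G,H} → run B
t=5: ready={A,B,C,D,E,F,G,H} → run B
t=6: ready={A,B,C,D,E,F,G,H} → run B
t=7: ready={A,B,C,D,E,F,G,H} → run B
t=8: ready={A,B,C,D,E,F,G,H} → run B
t=9: ready={A,C,D,E,F,G,H} → run A
t=10: ready={A,C,D,E,F,G,H} → run A
t=11: ready={A,C,D,E,F,G,H} → run A
t=12: ready={A,C,D,E,F,G,H} → run A
t=13: ready={A,C,D,E,F,G,H} → run A
t=14: ready={C,D,E,F,G,H} → run H
t=15: ready={C,D,E,F,G,H} → run H
t=16: ready={C,D,E,F,G,H} → run H
t=17: ready={C,D,E,F,G,H} → run H
t=18: ready={C,D,E,F,G,H} → run H
t=19: ready={C,D,E,F,G,H} → run H
t=20: ready={C,D,E,F,G} → run E
t=21: ready={C,D,E,F,G} → run E
t=22: ready={C,D,E,F,G} → run E
t=23: ready={C,D,F,G} → run F
t=24: ready={C,D,F,G} → run F
t=25: ready={C,D,F,G} → run F
t=26: ready={C,D,F,G} → run F
t=27: ready={C,D,F,G} → run F
t=28: ready={C,D,G} → run D
t=29: ready={C,D,G} → run D
t=30: ready={C,D,G} → run D
t=31: ready={C,G} → run G
t=32: ready={C,G} → run G
t=33: ready={C} → run C
t=34: ready={C} → run C
t=35: ready={C} → run C
t=36: ready={C} → run C
t=37: ready={C} → run C
t=38: ready={C} → run C
t=39: ready={C} → run C
t=40: (idle)
t=41: (idle)
t=42: (idle)
t=43: (idle)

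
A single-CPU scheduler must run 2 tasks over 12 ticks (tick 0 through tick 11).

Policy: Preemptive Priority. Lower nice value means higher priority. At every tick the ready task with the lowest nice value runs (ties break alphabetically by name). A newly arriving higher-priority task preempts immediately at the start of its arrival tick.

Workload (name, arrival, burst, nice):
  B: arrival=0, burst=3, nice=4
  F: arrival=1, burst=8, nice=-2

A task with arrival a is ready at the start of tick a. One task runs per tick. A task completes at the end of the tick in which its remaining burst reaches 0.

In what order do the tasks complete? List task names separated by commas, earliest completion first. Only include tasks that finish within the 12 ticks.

completion order = F, B

t=0: ready={B} → run B
t=1: ready={B,F} → run F
t=2: ready={B,F} → run F
t=3: ready={B,F} → run F
t=4: ready={B,F} → run F
t=5: ready={B,F} → run F
t=6: ready={B,F} → run F
t=7: ready={B,F} → run F
t=8: ready={B,F} → run F
t=9: ready={B} → run B
t=10: ready={B} → run B
t=11: (idle)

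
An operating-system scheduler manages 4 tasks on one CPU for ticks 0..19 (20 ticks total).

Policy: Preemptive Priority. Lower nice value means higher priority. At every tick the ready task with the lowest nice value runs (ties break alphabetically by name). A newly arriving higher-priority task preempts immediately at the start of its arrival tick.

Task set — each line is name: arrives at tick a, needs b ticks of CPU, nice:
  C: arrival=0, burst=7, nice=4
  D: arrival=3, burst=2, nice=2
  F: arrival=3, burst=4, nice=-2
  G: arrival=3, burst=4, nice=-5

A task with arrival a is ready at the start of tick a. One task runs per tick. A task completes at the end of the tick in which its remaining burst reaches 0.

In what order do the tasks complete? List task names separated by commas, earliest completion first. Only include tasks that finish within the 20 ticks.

t=0: ready={C} → run C
t=1: ready={C} → run C
t=2: ready={C} → run C
t=3: ready={C,D,F,G} → run G
t=4: ready={C,D,F,G} → run G
t=5: ready={C,D,F,G} → run G
t=6: ready={C,D,F,G} → run G
t=7: ready={C,D,F} → run F
t=8: ready={C,D,F} → run F
t=9: ready={C,D,F} → run F
t=10: ready={C,D,F} → run F
t=11: ready={C,D} → run D
t=12: ready={C,D} → run D
t=13: ready={C} → run C
t=14: ready={C} → run C
t=15: ready={C} → run C
t=16: ready={C} → run C
t=17: (idle)
t=18: (idle)
t=19: (idle)

completion order = G, F, D, C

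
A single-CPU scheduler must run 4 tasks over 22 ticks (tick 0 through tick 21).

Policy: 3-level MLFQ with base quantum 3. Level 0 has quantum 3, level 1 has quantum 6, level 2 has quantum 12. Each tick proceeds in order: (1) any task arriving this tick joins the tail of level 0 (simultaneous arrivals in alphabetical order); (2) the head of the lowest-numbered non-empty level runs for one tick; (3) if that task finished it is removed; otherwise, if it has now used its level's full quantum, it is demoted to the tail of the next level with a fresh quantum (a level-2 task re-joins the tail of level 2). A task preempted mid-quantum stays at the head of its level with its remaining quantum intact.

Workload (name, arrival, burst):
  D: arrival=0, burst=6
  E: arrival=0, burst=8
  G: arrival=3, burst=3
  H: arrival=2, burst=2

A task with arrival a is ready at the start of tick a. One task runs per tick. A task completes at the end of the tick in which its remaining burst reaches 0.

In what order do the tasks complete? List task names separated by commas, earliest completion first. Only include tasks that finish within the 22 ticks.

t=0: L0/L1/L2 = DE/-/- → run D
t=1: L0/L1/L2 = DE/-/- → run D
t=2: L0/L1/L2 = DEH/-/- → run D
t=3: L0/L1/L2 = EHG/D/- → run E
t=4: L0/L1/L2 = EHG/D/- → run E
t=5: L0/L1/L2 = EHG/D/- → run E
t=6: L0/L1/L2 = HG/DE/- → run H
t=7: L0/L1/L2 = HG/DE/- → run H
t=8: L0/L1/L2 = G/DE/- → run G
t=9: L0/L1/L2 = G/DE/- → run G
t=10: L0/L1/L2 = G/DE/- → run G
t=11: L0/L1/L2 = -/DE/- → run D
t=12: L0/L1/L2 = -/DE/- → run D
t=13: L0/L1/L2 = -/DE/- → run D
t=14: L0/L1/L2 = -/E/- → run E
t=15: L0/L1/L2 = -/E/- → run E
t=16: L0/L1/L2 = -/E/- → run E
t=17: L0/L1/L2 = -/E/- → run E
t=18: L0/L1/L2 = -/E/- → run E
t=19: (idle)
t=20: (idle)
t=21: (idle)

completion order = H, G, D, E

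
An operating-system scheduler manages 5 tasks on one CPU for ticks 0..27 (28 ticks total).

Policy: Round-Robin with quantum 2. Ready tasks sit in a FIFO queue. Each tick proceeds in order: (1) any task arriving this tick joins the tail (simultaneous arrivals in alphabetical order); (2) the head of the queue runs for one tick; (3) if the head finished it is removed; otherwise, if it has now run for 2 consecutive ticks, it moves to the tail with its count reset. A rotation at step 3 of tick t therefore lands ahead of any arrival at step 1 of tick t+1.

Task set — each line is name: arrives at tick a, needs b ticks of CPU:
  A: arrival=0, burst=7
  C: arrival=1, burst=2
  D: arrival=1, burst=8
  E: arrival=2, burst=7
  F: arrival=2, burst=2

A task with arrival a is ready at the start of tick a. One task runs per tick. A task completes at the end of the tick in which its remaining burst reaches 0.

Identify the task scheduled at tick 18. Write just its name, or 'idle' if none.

running at tick 18 = D

t=0: queue=[A] q_used=0 → run A
t=1: queue=[A,C,D] q_used=1 → run A
t=2: queue=[C,D,A,E,F] q_used=0 → run C
t=3: queue=[C,D,A,E,F] q_used=1 → run C
t=4: queue=[D,A,E,F] q_used=0 → run D
t=5: queue=[D,A,E,F] q_used=1 → run D
t=6: queue=[A,E,F,D] q_used=0 → run A
t=7: queue=[A,E,F,D] q_used=1 → run A
t=8: queue=[E,F,D,A] q_used=0 → run E
t=9: queue=[E,F,D,A] q_used=1 → run E
t=10: queue=[F,D,A,E] q_used=0 → run F
t=11: queue=[F,D,A,E] q_used=1 → run F
t=12: queue=[D,A,E] q_used=0 → run D
t=13: queue=[D,A,E] q_used=1 → run D
t=14: queue=[A,E,D] q_used=0 → run A
t=15: queue=[A,E,D] q_used=1 → run A
t=16: queue=[E,D,A] q_used=0 → run E
t=17: queue=[E,D,A] q_used=1 → run E
t=18: queue=[D,A,E] q_used=0 → run D
t=19: queue=[D,A,E] q_used=1 → run D
t=20: queue=[A,E,D] q_used=0 → run A
t=21: queue=[E,D] q_used=0 → run E
t=22: queue=[E,D] q_used=1 → run E
t=23: queue=[D,E] q_used=0 → run D
t=24: queue=[D,E] q_used=1 → run D
t=25: queue=[E] q_used=0 → run E
t=26: (idle)
t=27: (idle)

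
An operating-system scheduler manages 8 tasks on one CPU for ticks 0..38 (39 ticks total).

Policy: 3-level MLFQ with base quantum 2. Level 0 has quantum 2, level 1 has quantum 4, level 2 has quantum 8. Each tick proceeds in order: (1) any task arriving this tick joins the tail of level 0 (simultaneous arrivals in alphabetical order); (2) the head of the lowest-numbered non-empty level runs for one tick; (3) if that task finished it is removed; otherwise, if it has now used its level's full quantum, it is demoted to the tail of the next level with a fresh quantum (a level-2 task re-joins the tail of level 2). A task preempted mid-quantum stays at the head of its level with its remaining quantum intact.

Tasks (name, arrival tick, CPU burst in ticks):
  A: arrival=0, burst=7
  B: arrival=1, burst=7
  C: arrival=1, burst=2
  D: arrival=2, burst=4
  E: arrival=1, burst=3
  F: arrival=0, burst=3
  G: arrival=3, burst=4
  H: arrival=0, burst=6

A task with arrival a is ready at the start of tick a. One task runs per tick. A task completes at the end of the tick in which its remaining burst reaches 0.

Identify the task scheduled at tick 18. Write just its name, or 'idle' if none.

t=0: L0/L1/L2 = AFH/-/- → run A
t=1: L0/L1/L2 = AFHBCE/-/- → run A
t=2: L0/L1/L2 = FHBCED/A/- → run F
t=3: L0/L1/L2 = FHBCEDG/A/- → run F
t=4: L0/L1/L2 = HBCEDG/AF/- → run H
t=5: L0/L1/L2 = HBCEDG/AF/- → run H
t=6: L0/L1/L2 = BCEDG/AFH/- → run B
t=7: L0/L1/L2 = BCEDG/AFH/- → run B
t=8: L0/L1/L2 = CEDG/AFHB/- → run C
t=9: L0/L1/L2 = CEDG/AFHB/- → run C
t=10: L0/L1/L2 = EDG/AFHB/- → run E
t=11: L0/L1/L2 = EDG/AFHB/- → run E
t=12: L0/L1/L2 = DG/AFHBE/- → run D
t=13: L0/L1/L2 = DG/AFHBE/- → run D
t=14: L0/L1/L2 = G/AFHBED/- → run G
t=15: L0/L1/L2 = G/AFHBED/- → run G
t=16: L0/L1/L2 = -/AFHBEDG/- → run A
t=17: L0/L1/L2 = -/AFHBEDG/- → run A
t=18: L0/L1/L2 = -/AFHBEDG/- → run A
t=19: L0/L1/L2 = -/AFHBEDG/- → run A
t=20: L0/L1/L2 = -/FHBEDG/A → run F
t=21: L0/L1/L2 = -/HBEDG/A → run H
t=22: L0/L1/L2 = -/HBEDG/A → run H
t=23: L0/L1/L2 = -/HBEDG/A → run H
t=24: L0/L1/L2 = -/HBEDG/A → run H
t=25: L0/L1/L2 = -/BEDG/A → run B
t=26: L0/L1/L2 = -/BEDG/A → run B
t=27: L0/L1/L2 = -/BEDG/A → run B
t=28: L0/L1/L2 = -/BEDG/A → run B
t=29: L0/L1/L2 = -/EDG/AB → run E
t=30: L0/L1/L2 = -/DG/AB → run D
t=31: L0/L1/L2 = -/DG/AB → run D
t=32: L0/L1/L2 = -/G/AB → run G
t=33: L0/L1/L2 = -/G/AB → run G
t=34: L0/L1/L2 = -/-/AB → run A
t=35: L0/L1/L2 = -/-/B → run B
t=36: (idle)
t=37: (idle)
t=38: (idle)

running at tick 18 = A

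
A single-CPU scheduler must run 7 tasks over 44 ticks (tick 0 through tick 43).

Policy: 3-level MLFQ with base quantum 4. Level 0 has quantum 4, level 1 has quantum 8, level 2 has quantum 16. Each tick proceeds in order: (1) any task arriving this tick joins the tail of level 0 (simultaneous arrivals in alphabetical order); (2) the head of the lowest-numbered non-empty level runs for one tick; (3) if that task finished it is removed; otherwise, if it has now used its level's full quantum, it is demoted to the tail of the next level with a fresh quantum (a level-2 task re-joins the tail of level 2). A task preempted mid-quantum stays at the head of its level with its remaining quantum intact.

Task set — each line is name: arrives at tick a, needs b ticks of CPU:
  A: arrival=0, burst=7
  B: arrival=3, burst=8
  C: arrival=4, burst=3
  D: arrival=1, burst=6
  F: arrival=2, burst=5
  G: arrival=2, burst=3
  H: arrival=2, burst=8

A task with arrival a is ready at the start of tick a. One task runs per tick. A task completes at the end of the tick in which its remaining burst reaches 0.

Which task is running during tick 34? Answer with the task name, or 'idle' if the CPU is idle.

running at tick 34 = H

t=0: L0/L1/L2 = A/-/- → run A
t=1: L0/L1/L2 = AD/-/- → run A
t=2: L0/L1/L2 = ADFGH/-/- → run A
t=3: L0/L1/L2 = ADFGHB/-/- → run A
t=4: L0/L1/L2 = DFGHBC/A/- → run D
t=5: L0/L1/L2 = DFGHBC/A/- → run D
t=6: L0/L1/L2 = DFGHBC/A/- → run D
t=7: L0/L1/L2 = DFGHBC/A/- → run D
t=8: L0/L1/L2 = FGHBC/AD/- → run F
t=9: L0/L1/L2 = FGHBC/AD/- → run F
t=10: L0/L1/L2 = FGHBC/AD/- → run F
t=11: L0/L1/L2 = FGHBC/AD/- → run F
t=12: L0/L1/L2 = GHBC/ADF/- → run G
t=13: L0/L1/L2 = GHBC/ADF/- → run G
t=14: L0/L1/L2 = GHBC/ADF/- → run G
t=15: L0/L1/L2 = HBC/ADF/- → run H
t=16: L0/L1/L2 = HBC/ADF/- → run H
t=17: L0/L1/L2 = HBC/ADF/- → run H
t=18: L0/L1/L2 = HBC/ADF/- → run H
t=19: L0/L1/L2 = BC/ADFH/- → run B
t=20: L0/L1/L2 = BC/ADFH/- → run B
t=21: L0/L1/L2 = BC/ADFH/- → run B
t=22: L0/L1/L2 = BC/ADFH/- → run B
t=23: L0/L1/L2 = C/ADFHB/- → run C
t=24: L0/L1/L2 = C/ADFHB/- → run C
t=25: L0/L1/L2 = C/ADFHB/- → run C
t=26: L0/L1/L2 = -/ADFHB/- → run A
t=27: L0/L1/L2 = -/ADFHB/- → run A
t=28: L0/L1/L2 = -/ADFHB/- → run A
t=29: L0/L1/L2 = -/DFHB/- → run D
t=30: L0/L1/L2 = -/DFHB/- → run D
t=31: L0/L1/L2 = -/FHB/- → run F
t=32: L0/L1/L2 = -/HB/- → run H
t=33: L0/L1/L2 = -/HB/- → run H
t=34: L0/L1/L2 = -/HB/- → run H
t=35: L0/L1/L2 = -/HB/- → run H
t=36: L0/L1/L2 = -/B/- → run B
t=37: L0/L1/L2 = -/B/- → run B
t=38: L0/L1/L2 = -/B/- → run B
t=39: L0/L1/L2 = -/B/- → run B
t=40: (idle)
t=41: (idle)
t=42: (idle)
t=43: (idle)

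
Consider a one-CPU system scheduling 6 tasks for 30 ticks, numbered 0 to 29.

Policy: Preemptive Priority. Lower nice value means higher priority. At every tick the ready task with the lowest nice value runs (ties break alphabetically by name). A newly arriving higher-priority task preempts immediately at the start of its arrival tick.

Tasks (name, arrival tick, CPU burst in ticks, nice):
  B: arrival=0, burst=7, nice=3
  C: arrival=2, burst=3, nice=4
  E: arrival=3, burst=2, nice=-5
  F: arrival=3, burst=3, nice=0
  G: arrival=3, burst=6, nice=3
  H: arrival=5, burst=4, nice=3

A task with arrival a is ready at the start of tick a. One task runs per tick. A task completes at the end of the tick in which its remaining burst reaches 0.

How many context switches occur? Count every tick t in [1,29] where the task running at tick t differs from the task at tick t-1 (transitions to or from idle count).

t=0: ready={B} → run B
t=1: ready={B} → run B
t=2: ready={B,C} → run B
t=3: ready={B,C,E,F,G} → run E
t=4: ready={B,C,E,F,G} → run E
t=5: ready={B,C,F,G,H} → run F
t=6: ready={B,C,F,G,H} → run F
t=7: ready={B,C,F,G,H} → run F
t=8: ready={B,C,G,H} → run B
t=9: ready={B,C,G,H} → run B
t=10: ready={B,C,G,H} → run B
t=11: ready={B,C,G,H} → run B
t=12: ready={C,G,H} → run G
t=13: ready={C,G,H} → run G
t=14: ready={C,G,H} → run G
t=15: ready={C,G,H} → run G
t=16: ready={C,G,H} → run G
t=17: ready={C,G,H} → run G
t=18: ready={C,H} → run H
t=19: ready={C,H} → run H
t=20: ready={C,H} → run H
t=21: ready={C,H} → run H
t=22: ready={C} → run C
t=23: ready={C} → run C
t=24: ready={C} → run C
t=25: (idle)
t=26: (idle)
t=27: (idle)
t=28: (idle)
t=29: (idle)

context switches = 7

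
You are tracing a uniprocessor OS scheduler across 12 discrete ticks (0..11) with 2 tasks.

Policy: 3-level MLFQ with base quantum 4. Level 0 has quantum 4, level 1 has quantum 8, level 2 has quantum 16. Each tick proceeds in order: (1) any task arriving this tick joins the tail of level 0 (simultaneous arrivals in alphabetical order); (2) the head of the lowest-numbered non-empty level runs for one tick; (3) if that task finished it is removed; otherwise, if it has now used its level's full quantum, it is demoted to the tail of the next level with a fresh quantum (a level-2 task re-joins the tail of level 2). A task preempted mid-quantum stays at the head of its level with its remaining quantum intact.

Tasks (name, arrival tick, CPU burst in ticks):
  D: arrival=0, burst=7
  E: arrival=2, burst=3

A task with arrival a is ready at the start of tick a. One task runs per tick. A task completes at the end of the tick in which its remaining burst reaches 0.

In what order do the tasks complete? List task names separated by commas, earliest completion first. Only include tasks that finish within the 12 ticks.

t=0: L0/L1/L2 = D/-/- → run D
t=1: L0/L1/L2 = D/-/- → run D
t=2: L0/L1/L2 = DE/-/- → run D
t=3: L0/L1/L2 = DE/-/- → run D
t=4: L0/L1/L2 = E/D/- → run E
t=5: L0/L1/L2 = E/D/- → run E
t=6: L0/L1/L2 = E/D/- → run E
t=7: L0/L1/L2 = -/D/- → run D
t=8: L0/L1/L2 = -/D/- → run D
t=9: L0/L1/L2 = -/D/- → run D
t=10: (idle)
t=11: (idle)

completion order = E, D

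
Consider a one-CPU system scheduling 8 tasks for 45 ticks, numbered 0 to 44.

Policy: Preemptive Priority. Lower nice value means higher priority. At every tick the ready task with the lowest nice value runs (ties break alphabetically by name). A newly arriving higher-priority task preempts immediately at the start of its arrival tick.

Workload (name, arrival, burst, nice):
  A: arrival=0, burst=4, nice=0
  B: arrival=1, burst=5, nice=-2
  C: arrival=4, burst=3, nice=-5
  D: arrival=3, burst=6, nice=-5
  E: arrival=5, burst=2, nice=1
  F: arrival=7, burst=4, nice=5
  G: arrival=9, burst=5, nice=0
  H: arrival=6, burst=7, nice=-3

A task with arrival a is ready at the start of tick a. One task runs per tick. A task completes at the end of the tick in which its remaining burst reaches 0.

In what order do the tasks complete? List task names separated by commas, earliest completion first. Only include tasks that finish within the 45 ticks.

completion order = C, D, H, B, A, G, E, F

t=0: ready={A} → run A
t=1: ready={A,B} → run B
t=2: ready={A,B} → run B
t=3: ready={A,B,D} → run D
t=4: ready={A,B,C,D} → run C
t=5: ready={A,B,C,D,E} → run C
t=6: ready={A,B,C,D,E,H} → run C
t=7: ready={A,B,D,E,F,H} → run D
t=8: ready={A,B,D,E,F,H} → run D
t=9: ready={A,B,D,E,F,G,H} → run D
t=10: ready={A,B,D,E,F,G,H} → run D
t=11: ready={A,B,D,E,F,G,H} → run D
t=12: ready={A,B,E,F,G,H} → run H
t=13: ready={A,B,E,F,G,H} → run H
t=14: ready={A,B,E,F,G,H} → run H
t=15: ready={A,B,E,F,G,H} → run H
t=16: ready={A,B,E,F,G,H} → run H
t=17: ready={A,B,E,F,G,H} → run H
t=18: ready={A,B,E,F,G,H} → run H
t=19: ready={A,B,E,F,G} → run B
t=20: ready={A,B,E,F,G} → run B
t=21: ready={A,B,E,F,G} → run B
t=22: ready={A,E,F,G} → run A
t=23: ready={A,E,F,G} → run A
t=24: ready={A,E,F,G} → run A
t=25: ready={E,F,G} → run G
t=26: ready={E,F,G} → run G
t=27: ready={E,F,G} → run G
t=28: ready={E,F,G} → run G
t=29: ready={E,F,G} → run G
t=30: ready={E,F} → run E
t=31: ready={E,F} → run E
t=32: ready={F} → run F
t=33: ready={F} → run F
t=34: ready={F} → run F
t=35: ready={F} → run F
t=36: (idle)
t=37: (idle)
t=38: (idle)
t=39: (idle)
t=40: (idle)
t=41: (idle)
t=42: (idle)
t=43: (idle)
t=44: (idle)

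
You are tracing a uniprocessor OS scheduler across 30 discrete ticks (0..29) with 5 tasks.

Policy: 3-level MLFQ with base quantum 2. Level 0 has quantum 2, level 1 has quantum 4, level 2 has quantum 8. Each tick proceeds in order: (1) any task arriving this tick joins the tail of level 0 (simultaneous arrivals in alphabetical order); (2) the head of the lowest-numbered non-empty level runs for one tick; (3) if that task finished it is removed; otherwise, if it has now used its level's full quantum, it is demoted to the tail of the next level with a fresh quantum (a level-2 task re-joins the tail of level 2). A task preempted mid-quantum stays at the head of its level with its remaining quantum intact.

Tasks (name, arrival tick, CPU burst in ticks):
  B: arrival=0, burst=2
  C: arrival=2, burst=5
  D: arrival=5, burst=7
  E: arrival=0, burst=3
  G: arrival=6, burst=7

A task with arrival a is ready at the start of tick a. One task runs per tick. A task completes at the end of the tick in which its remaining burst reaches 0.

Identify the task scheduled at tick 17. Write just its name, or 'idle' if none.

running at tick 17 = D

t=0: L0/L1/L2 = BE/-/- → run B
t=1: L0/L1/L2 = BE/-/- → run B
t=2: L0/L1/L2 = EC/-/- → run E
t=3: L0/L1/L2 = EC/-/- → run E
t=4: L0/L1/L2 = C/E/- → run C
t=5: L0/L1/L2 = CD/E/- → run C
t=6: L0/L1/L2 = DG/EC/- → run D
t=7: L0/L1/L2 = DG/EC/- → run D
t=8: L0/L1/L2 = G/ECD/- → run G
t=9: L0/L1/L2 = G/ECD/- → run G
t=10: L0/L1/L2 = -/ECDG/- → run E
t=11: L0/L1/L2 = -/CDG/- → run C
t=12: L0/L1/L2 = -/CDG/- → run C
t=13: L0/L1/L2 = -/CDG/- → run C
t=14: L0/L1/L2 = -/DG/- → run D
t=15: L0/L1/L2 = -/DG/- → run D
t=16: L0/L1/L2 = -/DG/- → run D
t=17: L0/L1/L2 = -/DG/- → run D
t=18: L0/L1/L2 = -/G/D → run G
t=19: L0/L1/L2 = -/G/D → run G
t=20: L0/L1/L2 = -/G/D → run G
t=21: L0/L1/L2 = -/G/D → run G
t=22: L0/L1/L2 = -/-/DG → run D
t=23: L0/L1/L2 = -/-/G → run G
t=24: (idle)
t=25: (idle)
t=26: (idle)
t=27: (idle)
t=28: (idle)
t=29: (idle)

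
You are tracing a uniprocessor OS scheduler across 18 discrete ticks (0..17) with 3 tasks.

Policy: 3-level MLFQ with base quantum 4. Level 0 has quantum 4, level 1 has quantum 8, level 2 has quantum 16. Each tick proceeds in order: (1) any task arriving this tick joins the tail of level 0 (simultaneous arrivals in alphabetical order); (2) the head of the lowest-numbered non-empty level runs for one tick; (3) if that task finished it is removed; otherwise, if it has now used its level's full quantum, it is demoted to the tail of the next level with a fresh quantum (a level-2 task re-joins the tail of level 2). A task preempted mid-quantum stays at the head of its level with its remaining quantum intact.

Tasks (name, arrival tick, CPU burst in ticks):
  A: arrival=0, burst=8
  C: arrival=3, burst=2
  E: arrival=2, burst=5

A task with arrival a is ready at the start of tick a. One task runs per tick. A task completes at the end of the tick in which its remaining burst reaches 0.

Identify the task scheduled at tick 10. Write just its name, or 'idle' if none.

running at tick 10 = A

t=0: L0/L1/L2 = A/-/- → run A
t=1: L0/L1/L2 = A/-/- → run A
t=2: L0/L1/L2 = AE/-/- → run A
t=3: L0/L1/L2 = AEC/-/- → run A
t=4: L0/L1/L2 = EC/A/- → run E
t=5: L0/L1/L2 = EC/A/- → run E
t=6: L0/L1/L2 = EC/A/- → run E
t=7: L0/L1/L2 = EC/A/- → run E
t=8: L0/L1/L2 = C/AE/- → run C
t=9: L0/L1/L2 = C/AE/- → run C
t=10: L0/L1/L2 = -/AE/- → run A
t=11: L0/L1/L2 = -/AE/- → run A
t=12: L0/L1/L2 = -/AE/- → run A
t=13: L0/L1/L2 = -/AE/- → run A
t=14: L0/L1/L2 = -/E/- → run E
t=15: (idle)
t=16: (idle)
t=17: (idle)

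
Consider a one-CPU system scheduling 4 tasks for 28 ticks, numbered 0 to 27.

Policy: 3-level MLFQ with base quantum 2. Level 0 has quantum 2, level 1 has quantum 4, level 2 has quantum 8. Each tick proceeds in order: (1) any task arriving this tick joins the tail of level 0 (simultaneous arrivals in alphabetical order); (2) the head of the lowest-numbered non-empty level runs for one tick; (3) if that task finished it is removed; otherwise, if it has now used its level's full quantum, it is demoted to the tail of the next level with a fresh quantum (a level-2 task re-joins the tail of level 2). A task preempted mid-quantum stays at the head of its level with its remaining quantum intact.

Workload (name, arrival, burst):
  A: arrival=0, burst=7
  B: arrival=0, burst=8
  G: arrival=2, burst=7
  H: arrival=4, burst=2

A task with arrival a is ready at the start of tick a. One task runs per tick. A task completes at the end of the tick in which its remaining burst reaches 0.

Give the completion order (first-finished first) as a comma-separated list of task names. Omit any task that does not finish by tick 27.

t=0: L0/L1/L2 = AB/-/- → run A
t=1: L0/L1/L2 = AB/-/- → run A
t=2: L0/L1/L2 = BG/A/- → run B
t=3: L0/L1/L2 = BG/A/- → run B
t=4: L0/L1/L2 = GH/AB/- → run G
t=5: L0/L1/L2 = GH/AB/- → run G
t=6: L0/L1/L2 = H/ABG/- → run H
t=7: L0/L1/L2 = H/ABG/- → run H
t=8: L0/L1/L2 = -/ABG/- → run A
t=9: L0/L1/L2 = -/ABG/- → run A
t=10: L0/L1/L2 = -/ABG/- → run A
t=11: L0/L1/L2 = -/ABG/- → run A
t=12: L0/L1/L2 = -/BG/A → run B
t=13: L0/L1/L2 = -/BG/A → run B
t=14: L0/L1/L2 = -/BG/A → run B
t=15: L0/L1/L2 = -/BG/A → run B
t=16: L0/L1/L2 = -/G/AB → run G
t=17: L0/L1/L2 = -/G/AB → run G
t=18: L0/L1/L2 = -/G/AB → run G
t=19: L0/L1/L2 = -/G/AB → run G
t=20: L0/L1/L2 = -/-/ABG → run A
t=21: L0/L1/L2 = -/-/BG → run B
t=22: L0/L1/L2 = -/-/BG → run B
t=23: L0/L1/L2 = -/-/G → run G
t=24: (idle)
t=25: (idle)
t=26: (idle)
t=27: (idle)

completion order = H, A, B, G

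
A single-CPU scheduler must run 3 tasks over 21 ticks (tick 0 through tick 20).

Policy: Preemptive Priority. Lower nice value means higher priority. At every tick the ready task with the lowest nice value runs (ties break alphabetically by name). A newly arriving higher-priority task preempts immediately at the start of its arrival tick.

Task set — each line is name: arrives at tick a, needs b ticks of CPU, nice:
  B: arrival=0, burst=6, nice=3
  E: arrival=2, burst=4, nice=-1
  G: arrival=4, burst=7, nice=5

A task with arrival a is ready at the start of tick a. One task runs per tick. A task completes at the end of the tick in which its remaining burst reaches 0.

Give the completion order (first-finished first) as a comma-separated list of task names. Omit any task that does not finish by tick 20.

t=0: ready={B} → run B
t=1: ready={B} → run B
t=2: ready={B,E} → run E
t=3: ready={B,E} → run E
t=4: ready={B,E,G} → run E
t=5: ready={B,E,G} → run E
t=6: ready={B,G} → run B
t=7: ready={B,G} → run B
t=8: ready={B,G} → run B
t=9: ready={B,G} → run B
t=10: ready={G} → run G
t=11: ready={G} → run G
t=12: ready={G} → run G
t=13: ready={G} → run G
t=14: ready={G} → run G
t=15: ready={G} → run G
t=16: ready={G} → run G
t=17: (idle)
t=18: (idle)
t=19: (idle)
t=20: (idle)

completion order = E, B, G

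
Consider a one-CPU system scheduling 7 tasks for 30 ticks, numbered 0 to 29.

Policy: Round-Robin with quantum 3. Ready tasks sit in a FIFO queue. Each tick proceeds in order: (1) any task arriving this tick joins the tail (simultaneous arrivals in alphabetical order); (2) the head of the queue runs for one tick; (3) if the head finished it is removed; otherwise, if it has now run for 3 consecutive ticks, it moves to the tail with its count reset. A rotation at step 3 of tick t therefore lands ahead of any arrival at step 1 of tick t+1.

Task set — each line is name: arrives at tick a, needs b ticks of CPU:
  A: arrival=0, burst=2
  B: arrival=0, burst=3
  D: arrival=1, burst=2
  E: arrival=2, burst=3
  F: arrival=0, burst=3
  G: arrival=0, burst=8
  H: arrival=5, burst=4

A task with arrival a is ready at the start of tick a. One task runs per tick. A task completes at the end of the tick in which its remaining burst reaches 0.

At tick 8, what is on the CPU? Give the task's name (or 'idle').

t=0: queue=[A,B,F,G] q_used=0 → run A
t=1: queue=[A,B,F,G,D] q_used=1 → run A
t=2: queue=[B,F,G,D,E] q_used=0 → run B
t=3: queue=[B,F,G,D,E] q_used=1 → run B
t=4: queue=[B,F,G,D,E] q_used=2 → run B
t=5: queue=[F,G,D,E,H] q_used=0 → run F
t=6: queue=[F,G,D,E,H] q_used=1 → run F
t=7: queue=[F,G,D,E,H] q_used=2 → run F
t=8: queue=[G,D,E,H] q_used=0 → run G
t=9: queue=[G,D,E,H] q_used=1 → run G
t=10: queue=[G,D,E,H] q_used=2 → run G
t=11: queue=[D,E,H,G] q_used=0 → run D
t=12: queue=[D,E,H,G] q_used=1 → run D
t=13: queue=[E,H,G] q_used=0 → run E
t=14: queue=[E,H,G] q_used=1 → run E
t=15: queue=[E,H,G] q_used=2 → run E
t=16: queue=[H,G] q_used=0 → run H
t=17: queue=[H,G] q_used=1 → run H
t=18: queue=[H,G] q_used=2 → run H
t=19: queue=[G,H] q_used=0 → run G
t=20: queue=[G,H] q_used=1 → run G
t=21: queue=[G,H] q_used=2 → run G
t=22: queue=[H,G] q_used=0 → run H
t=23: queue=[G] q_used=0 → run G
t=24: queue=[G] q_used=1 → run G
t=25: (idle)
t=26: (idle)
t=27: (idle)
t=28: (idle)
t=29: (idle)

running at tick 8 = G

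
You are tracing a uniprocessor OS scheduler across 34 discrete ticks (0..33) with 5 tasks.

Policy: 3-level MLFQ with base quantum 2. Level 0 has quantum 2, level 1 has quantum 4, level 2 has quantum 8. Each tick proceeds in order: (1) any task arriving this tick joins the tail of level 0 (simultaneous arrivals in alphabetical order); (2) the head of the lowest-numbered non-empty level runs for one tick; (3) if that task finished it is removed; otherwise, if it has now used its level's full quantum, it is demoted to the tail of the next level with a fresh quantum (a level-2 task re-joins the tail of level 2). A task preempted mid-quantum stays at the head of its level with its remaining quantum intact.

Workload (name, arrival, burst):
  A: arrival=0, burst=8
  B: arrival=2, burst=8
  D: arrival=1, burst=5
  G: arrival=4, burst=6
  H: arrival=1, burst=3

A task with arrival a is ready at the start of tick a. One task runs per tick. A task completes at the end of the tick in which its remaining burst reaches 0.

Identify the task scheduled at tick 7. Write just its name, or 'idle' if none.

running at tick 7 = B

t=0: L0/L1/L2 = A/-/- → run A
t=1: L0/L1/L2 = ADH/-/- → run A
t=2: L0/L1/L2 = DHB/A/- → run D
t=3: L0/L1/L2 = DHB/A/- → run D
t=4: L0/L1/L2 = HBG/AD/- → run H
t=5: L0/L1/L2 = HBG/AD/- → run H
t=6: L0/L1/L2 = BG/ADH/- → run B
t=7: L0/L1/L2 = BG/ADH/- → run B
t=8: L0/L1/L2 = G/ADHB/- → run G
t=9: L0/L1/L2 = G/ADHB/- → run G
t=10: L0/L1/L2 = -/ADHBG/- → run A
t=11: L0/L1/L2 = -/ADHBG/- → run A
t=12: L0/L1/L2 = -/ADHBG/- → run A
t=13: L0/L1/L2 = -/ADHBG/- → run A
t=14: L0/L1/L2 = -/DHBG/A → run D
t=15: L0/L1/L2 = -/DHBG/A → run D
t=16: L0/L1/L2 = -/DHBG/A → run D
t=17: L0/L1/L2 = -/HBG/A → run H
t=18: L0/L1/L2 = -/BG/A → run B
t=19: L0/L1/L2 = -/BG/A → run B
t=20: L0/L1/L2 = -/BG/A → run B
t=21: L0/L1/L2 = -/BG/A → run B
t=22: L0/L1/L2 = -/G/AB → run G
t=23: L0/L1/L2 = -/G/AB → run G
t=24: L0/L1/L2 = -/G/AB → run G
t=25: L0/L1/L2 = -/G/AB → run G
t=26: L0/L1/L2 = -/-/AB → run A
t=27: L0/L1/L2 = -/-/AB → run A
t=28: L0/L1/L2 = -/-/B → run B
t=29: L0/L1/L2 = -/-/B → run B
t=30: (idle)
t=31: (idle)
t=32: (idle)
t=33: (idle)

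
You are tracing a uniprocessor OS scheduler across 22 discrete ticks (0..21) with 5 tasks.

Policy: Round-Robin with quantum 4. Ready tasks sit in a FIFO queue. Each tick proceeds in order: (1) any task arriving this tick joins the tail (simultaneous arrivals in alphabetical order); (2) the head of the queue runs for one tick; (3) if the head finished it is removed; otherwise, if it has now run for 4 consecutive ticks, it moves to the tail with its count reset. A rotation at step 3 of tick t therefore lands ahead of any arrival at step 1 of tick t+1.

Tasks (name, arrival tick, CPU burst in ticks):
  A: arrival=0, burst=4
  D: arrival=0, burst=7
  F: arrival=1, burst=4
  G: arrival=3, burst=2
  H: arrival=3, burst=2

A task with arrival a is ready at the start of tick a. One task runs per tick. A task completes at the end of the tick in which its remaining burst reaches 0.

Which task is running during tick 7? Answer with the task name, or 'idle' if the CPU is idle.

running at tick 7 = D

t=0: queue=[A,D] q_used=0 → run A
t=1: queue=[A,D,F] q_used=1 → run A
t=2: queue=[A,D,F] q_used=2 → run A
t=3: queue=[A,D,F,G,H] q_used=3 → run A
t=4: queue=[D,F,G,H] q_used=0 → run D
t=5: queue=[D,F,G,H] q_used=1 → run D
t=6: queue=[D,F,G,H] q_used=2 → run D
t=7: queue=[D,F,G,H] q_used=3 → run D
t=8: queue=[F,G,H,D] q_used=0 → run F
t=9: queue=[F,G,H,D] q_used=1 → run F
t=10: queue=[F,G,H,D] q_used=2 → run F
t=11: queue=[F,G,H,D] q_used=3 → run F
t=12: queue=[G,H,D] q_used=0 → run G
t=13: queue=[G,H,D] q_used=1 → run G
t=14: queue=[H,D] q_used=0 → run H
t=15: queue=[H,D] q_used=1 → run H
t=16: queue=[D] q_used=0 → run D
t=17: queue=[D] q_used=1 → run D
t=18: queue=[D] q_used=2 → run D
t=19: (idle)
t=20: (idle)
t=21: (idle)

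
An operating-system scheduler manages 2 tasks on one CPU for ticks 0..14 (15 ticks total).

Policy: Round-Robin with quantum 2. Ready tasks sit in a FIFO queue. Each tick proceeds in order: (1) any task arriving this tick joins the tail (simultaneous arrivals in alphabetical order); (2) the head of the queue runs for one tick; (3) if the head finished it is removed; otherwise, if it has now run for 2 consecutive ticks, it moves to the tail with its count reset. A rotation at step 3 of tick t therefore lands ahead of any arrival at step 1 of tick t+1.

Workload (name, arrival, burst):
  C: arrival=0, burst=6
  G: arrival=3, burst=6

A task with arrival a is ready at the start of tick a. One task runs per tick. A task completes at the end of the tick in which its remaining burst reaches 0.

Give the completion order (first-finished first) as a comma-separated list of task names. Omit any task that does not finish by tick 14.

t=0: queue=[C] q_used=0 → run C
t=1: queue=[C] q_used=1 → run C
t=2: queue=[C] q_used=0 → run C
t=3: queue=[C,G] q_used=1 → run C
t=4: queue=[G,C] q_used=0 → run G
t=5: queue=[G,C] q_used=1 → run G
t=6: queue=[C,G] q_used=0 → run C
t=7: queue=[C,G] q_used=1 → run C
t=8: queue=[G] q_used=0 → run G
t=9: queue=[G] q_used=1 → run G
t=10: queue=[G] q_used=0 → run G
t=11: queue=[G] q_used=1 → run G
t=12: (idle)
t=13: (idle)
t=14: (idle)

completion order = C, G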